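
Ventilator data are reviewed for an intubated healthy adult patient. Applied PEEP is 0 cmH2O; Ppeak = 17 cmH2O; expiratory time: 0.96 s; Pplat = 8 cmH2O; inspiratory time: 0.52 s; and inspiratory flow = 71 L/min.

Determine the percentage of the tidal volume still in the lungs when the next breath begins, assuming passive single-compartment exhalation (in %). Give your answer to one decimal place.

Flow: 71 L/min ÷ 60 = 1.1833 L/s.
Vt = flow × Ti = 1.1833 L/s × 0.52 s × 1000 mL/L = 615.32 mL.
R = (PIP − Pplat)/V̇ = (17 − 8) / 1.1833 = 9.0/1.1833 = 7.606 cmH2O·s/L.
C = Vt/(Pplat − PEEP) = 615.32 / (8 − 0) = 615.32/8.0 = 76.915 mL/cmH2O.
τ = R × C = 7.606 × 0.07692 L/cmH2O = 0.5851 s.
Fraction remaining at end-expiration = e^(−Te/τ) = e^(−0.96/0.5851) = 0.1938 → 19.38%.

19.4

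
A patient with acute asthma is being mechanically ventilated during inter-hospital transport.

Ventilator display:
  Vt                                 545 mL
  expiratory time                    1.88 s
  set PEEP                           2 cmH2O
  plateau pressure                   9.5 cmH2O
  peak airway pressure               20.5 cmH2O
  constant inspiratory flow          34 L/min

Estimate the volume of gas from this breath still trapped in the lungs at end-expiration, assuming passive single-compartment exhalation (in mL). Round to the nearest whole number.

Flow: 34 L/min ÷ 60 = 0.5667 L/s.
R = (PIP − Pplat)/V̇ = (20.5 − 9.5) / 0.5667 = 11.0/0.5667 = 19.411 cmH2O·s/L.
C = Vt/(Pplat − PEEP) = 545.0 / (9.5 − 2) = 545.0/7.5 = 72.667 mL/cmH2O.
τ = R × C = 19.411 × 0.07267 L/cmH2O = 1.411 s.
Fraction remaining = e^(−Te/τ) = e^(−1.88/1.411) = 0.2638.
Trapped volume = 545.0 × 0.2638 = 143.77 mL.

144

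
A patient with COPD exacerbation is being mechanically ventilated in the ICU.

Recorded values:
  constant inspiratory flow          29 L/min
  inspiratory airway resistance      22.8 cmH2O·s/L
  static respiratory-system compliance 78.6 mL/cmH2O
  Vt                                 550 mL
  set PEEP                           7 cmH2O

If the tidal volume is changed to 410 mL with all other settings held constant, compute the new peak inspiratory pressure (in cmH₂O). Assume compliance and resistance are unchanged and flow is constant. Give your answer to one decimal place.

23.2

Flow: 29 L/min ÷ 60 = 0.4833 L/s.
PIP = Vt/C + R·V̇ + PEEP (constant-flow equation of motion).
Only the elastic term changes: ΔPIP = ΔVt / C = (410 − 550) / 78.6 = -1.781 cmH2O.
Original PIP = 550/78.6 + 22.8×0.4833 + 7 = 25.017 cmH2O; new PIP = 25.017 + (-1.781) = 23.236 cmH2O.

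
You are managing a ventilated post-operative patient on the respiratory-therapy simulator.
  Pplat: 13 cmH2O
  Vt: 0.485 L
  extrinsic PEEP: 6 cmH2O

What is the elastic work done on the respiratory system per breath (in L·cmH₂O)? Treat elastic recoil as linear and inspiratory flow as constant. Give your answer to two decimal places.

1.70

Elastic work ≈ ½ × (Pplat − PEEP) × Vt = 0.5 × (13 − 6) × 0.485 L = 0.5 × 7.0 × 0.485 = 1.698 L·cmH2O.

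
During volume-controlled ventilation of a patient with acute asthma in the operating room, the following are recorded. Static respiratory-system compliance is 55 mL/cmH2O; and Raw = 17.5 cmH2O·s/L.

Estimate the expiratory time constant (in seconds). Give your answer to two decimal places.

τ = R × C = 17.5 × 55 mL/cmH2O = 17.5 × 0.055 L/cmH2O = 0.9625 s.

0.96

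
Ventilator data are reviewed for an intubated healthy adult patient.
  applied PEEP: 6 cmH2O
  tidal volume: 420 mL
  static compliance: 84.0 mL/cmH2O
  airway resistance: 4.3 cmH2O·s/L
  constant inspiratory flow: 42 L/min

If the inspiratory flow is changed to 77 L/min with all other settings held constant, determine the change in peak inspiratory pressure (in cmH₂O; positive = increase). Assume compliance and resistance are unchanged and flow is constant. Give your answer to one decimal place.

2.5

Flow: 42 L/min ÷ 60 = 0.7 L/s.
New flow: 77 L/min ÷ 60 = 1.2833 L/s.
PIP = Vt/C + R·V̇ + PEEP (constant-flow equation of motion).
Only the resistive term changes: ΔPIP = R × ΔV̇ = 4.3 × (1.2833 − 0.7) = 4.3 × 0.5833 = 2.508 cmH2O.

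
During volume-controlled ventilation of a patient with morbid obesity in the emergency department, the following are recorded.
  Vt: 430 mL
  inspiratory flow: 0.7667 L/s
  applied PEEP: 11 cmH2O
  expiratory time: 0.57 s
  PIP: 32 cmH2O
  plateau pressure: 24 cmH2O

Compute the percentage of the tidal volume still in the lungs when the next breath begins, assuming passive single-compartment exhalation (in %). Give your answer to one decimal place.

19.2

R = (PIP − Pplat)/V̇ = (32 − 24) / 0.7667 = 8.0/0.7667 = 10.434 cmH2O·s/L.
C = Vt/(Pplat − PEEP) = 430.0 / (24 − 11) = 430.0/13.0 = 33.077 mL/cmH2O.
τ = R × C = 10.434 × 0.03308 L/cmH2O = 0.3452 s.
Fraction remaining at end-expiration = e^(−Te/τ) = e^(−0.57/0.3452) = 0.1918 → 19.18%.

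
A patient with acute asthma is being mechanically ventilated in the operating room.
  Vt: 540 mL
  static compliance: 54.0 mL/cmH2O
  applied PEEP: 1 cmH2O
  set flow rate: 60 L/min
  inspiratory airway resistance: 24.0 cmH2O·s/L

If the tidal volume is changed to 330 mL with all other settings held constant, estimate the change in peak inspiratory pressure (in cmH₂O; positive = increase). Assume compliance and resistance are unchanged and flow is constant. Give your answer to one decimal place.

PIP = Vt/C + R·V̇ + PEEP (constant-flow equation of motion).
Only the elastic term changes: ΔPIP = ΔVt / C = (330 − 540) / 54.0 = -3.889 cmH2O.

-3.9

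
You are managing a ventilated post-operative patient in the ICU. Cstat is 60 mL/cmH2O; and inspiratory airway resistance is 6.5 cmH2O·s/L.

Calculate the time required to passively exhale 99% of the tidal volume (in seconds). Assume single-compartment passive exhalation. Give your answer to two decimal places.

1.80

τ = R × C = 6.5 × 60 mL/cmH2O = 6.5 × 0.060 L/cmH2O = 0.39 s.
Exhaled fraction f = 1 − e^(−t/τ) → t = −τ·ln(1 − f) = −0.39·ln(0.01) = 1.796 s.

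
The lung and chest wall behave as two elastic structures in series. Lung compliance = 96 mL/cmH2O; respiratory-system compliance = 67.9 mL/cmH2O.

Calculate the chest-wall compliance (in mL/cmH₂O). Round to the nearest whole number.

232

1/Ccw = 1/Crs − 1/CL.
1/Ccw = 1/67.9 − 1/96 = 0.004311.
Ccw = 231.96 mL/cmH2O.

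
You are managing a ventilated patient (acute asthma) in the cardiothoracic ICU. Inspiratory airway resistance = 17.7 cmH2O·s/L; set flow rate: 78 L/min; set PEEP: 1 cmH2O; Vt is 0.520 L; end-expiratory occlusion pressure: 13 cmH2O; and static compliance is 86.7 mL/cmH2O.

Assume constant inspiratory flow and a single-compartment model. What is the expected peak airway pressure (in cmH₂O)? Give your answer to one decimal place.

42.0

Flow: 78 L/min ÷ 60 = 1.3 L/s.
Total PEEP = 13 cmH2O (set 1 + intrinsic 12); this is the baseline alveolar pressure.
Equation of motion (constant flow): PIP = Vt/C + R·V̇ + PEEP.
PIP = 520/86.7 + 17.7×1.3 + 13 = 5.998 + 23.01 + 13 = 42.008 cmH2O.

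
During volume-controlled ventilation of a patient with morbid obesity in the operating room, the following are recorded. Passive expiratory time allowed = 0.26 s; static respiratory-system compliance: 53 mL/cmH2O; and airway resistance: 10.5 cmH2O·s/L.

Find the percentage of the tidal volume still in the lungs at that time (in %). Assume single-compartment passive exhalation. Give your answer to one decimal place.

τ = R × C = 10.5 × 53 mL/cmH2O = 10.5 × 0.053 L/cmH2O = 0.5565 s.
Passive exhalation: V(t)/V₀ = e^(−t/τ) = e^(−0.26/0.5565) = 0.6268.
Fraction remaining = 0.6268 → 62.68%.

62.7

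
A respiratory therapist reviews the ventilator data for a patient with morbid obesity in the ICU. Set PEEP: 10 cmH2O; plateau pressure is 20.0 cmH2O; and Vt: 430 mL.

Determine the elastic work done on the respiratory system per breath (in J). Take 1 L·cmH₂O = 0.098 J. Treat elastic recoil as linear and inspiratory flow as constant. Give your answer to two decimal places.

Elastic work ≈ ½ × (Pplat − PEEP) × Vt = 0.5 × (20.0 − 10) × 0.430 L = 0.5 × 10.0 × 0.430 = 2.15 L·cmH2O.
× 0.098 J/(L·cmH2O) → 0.2107 J.

0.21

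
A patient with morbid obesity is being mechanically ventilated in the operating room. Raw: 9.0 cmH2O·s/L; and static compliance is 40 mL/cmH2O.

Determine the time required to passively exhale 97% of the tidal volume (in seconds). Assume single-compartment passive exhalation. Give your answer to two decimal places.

τ = R × C = 9.0 × 40 mL/cmH2O = 9.0 × 0.040 L/cmH2O = 0.36 s.
Exhaled fraction f = 1 − e^(−t/τ) → t = −τ·ln(1 − f) = −0.36·ln(0.03) = 1.262 s.

1.26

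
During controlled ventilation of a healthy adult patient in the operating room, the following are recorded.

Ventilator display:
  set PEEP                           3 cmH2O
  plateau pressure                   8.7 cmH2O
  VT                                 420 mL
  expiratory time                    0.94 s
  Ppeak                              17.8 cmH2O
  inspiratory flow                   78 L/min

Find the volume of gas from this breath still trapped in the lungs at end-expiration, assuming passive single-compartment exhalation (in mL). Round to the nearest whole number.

Flow: 78 L/min ÷ 60 = 1.3 L/s.
R = (PIP − Pplat)/V̇ = (17.8 − 8.7) / 1.3 = 9.1/1.3 = 7.0 cmH2O·s/L.
C = Vt/(Pplat − PEEP) = 420.0 / (8.7 − 3) = 420.0/5.7 = 73.684 mL/cmH2O.
τ = R × C = 7.0 × 0.07368 L/cmH2O = 0.5158 s.
Fraction remaining = e^(−Te/τ) = e^(−0.94/0.5158) = 0.1616.
Trapped volume = 420.0 × 0.1616 = 67.872 mL.

68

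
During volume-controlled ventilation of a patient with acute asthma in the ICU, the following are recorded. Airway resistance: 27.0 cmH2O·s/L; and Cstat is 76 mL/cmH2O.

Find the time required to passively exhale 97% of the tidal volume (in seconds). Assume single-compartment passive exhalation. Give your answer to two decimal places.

7.20

τ = R × C = 27.0 × 76 mL/cmH2O = 27.0 × 0.076 L/cmH2O = 2.052 s.
Exhaled fraction f = 1 − e^(−t/τ) → t = −τ·ln(1 − f) = −2.052·ln(0.03) = 7.195 s.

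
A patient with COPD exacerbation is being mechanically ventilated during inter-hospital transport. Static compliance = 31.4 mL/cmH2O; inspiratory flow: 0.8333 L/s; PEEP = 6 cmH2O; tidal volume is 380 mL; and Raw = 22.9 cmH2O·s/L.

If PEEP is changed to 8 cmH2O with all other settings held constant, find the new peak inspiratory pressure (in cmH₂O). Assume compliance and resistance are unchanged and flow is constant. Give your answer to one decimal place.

PIP = Vt/C + R·V̇ + PEEP (constant-flow equation of motion).
Only the baseline term changes: ΔPIP = ΔPEEP = 8 − 6 = 2.0 cmH2O.
Original PIP = 380/31.4 + 22.9×0.8333 + 6 = 37.184 cmH2O; new PIP = 37.184 + (2.0) = 39.184 cmH2O.

39.2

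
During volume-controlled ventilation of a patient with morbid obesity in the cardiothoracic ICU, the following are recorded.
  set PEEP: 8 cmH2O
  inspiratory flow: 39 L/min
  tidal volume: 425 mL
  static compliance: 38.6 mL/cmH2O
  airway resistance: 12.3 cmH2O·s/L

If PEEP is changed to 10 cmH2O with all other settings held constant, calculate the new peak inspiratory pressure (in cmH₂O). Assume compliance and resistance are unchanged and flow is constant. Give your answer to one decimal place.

Flow: 39 L/min ÷ 60 = 0.65 L/s.
PIP = Vt/C + R·V̇ + PEEP (constant-flow equation of motion).
Only the baseline term changes: ΔPIP = ΔPEEP = 10 − 8 = 2.0 cmH2O.
Original PIP = 425/38.6 + 12.3×0.65 + 8 = 27.005 cmH2O; new PIP = 27.005 + (2.0) = 29.005 cmH2O.

29.0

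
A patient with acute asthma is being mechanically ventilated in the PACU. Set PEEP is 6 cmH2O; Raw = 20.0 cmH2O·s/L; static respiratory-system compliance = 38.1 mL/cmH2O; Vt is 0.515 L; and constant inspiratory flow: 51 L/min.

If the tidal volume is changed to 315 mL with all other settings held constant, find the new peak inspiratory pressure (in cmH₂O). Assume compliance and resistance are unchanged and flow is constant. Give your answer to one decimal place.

Flow: 51 L/min ÷ 60 = 0.85 L/s.
PIP = Vt/C + R·V̇ + PEEP (constant-flow equation of motion).
Only the elastic term changes: ΔPIP = ΔVt / C = (315 − 515) / 38.1 = -5.249 cmH2O.
Original PIP = 515/38.1 + 20.0×0.85 + 6 = 36.517 cmH2O; new PIP = 36.517 + (-5.249) = 31.268 cmH2O.

31.3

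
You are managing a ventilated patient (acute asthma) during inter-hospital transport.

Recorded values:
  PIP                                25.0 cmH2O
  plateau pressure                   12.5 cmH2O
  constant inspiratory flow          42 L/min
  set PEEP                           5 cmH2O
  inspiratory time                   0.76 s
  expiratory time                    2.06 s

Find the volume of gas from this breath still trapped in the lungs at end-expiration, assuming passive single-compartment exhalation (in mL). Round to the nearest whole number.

105

Flow: 42 L/min ÷ 60 = 0.7 L/s.
Vt = flow × Ti = 0.7 L/s × 0.76 s × 1000 mL/L = 532.0 mL.
R = (PIP − Pplat)/V̇ = (25.0 − 12.5) / 0.7 = 12.5/0.7 = 17.857 cmH2O·s/L.
C = Vt/(Pplat − PEEP) = 532.0 / (12.5 − 5) = 532.0/7.5 = 70.933 mL/cmH2O.
τ = R × C = 17.857 × 0.07093 L/cmH2O = 1.267 s.
Fraction remaining = e^(−Te/τ) = e^(−2.06/1.267) = 0.1967.
Trapped volume = 532.0 × 0.1967 = 104.64 mL.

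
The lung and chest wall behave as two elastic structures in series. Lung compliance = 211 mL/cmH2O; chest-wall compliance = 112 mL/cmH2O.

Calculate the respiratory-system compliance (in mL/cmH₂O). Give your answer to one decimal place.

73.2

Lung and chest wall are elastances in series: 1/Crs = 1/CL + 1/Ccw.
1/Crs = 1/211 + 1/112 = 0.01367.
Crs = 73.153 mL/cmH2O.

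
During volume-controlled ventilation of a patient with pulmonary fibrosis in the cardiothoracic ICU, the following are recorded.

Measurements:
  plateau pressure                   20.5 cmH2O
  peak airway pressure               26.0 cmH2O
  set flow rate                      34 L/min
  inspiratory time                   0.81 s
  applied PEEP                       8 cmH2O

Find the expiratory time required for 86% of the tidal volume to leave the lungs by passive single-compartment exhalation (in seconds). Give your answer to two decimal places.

0.70

Flow: 34 L/min ÷ 60 = 0.5667 L/s.
Vt = flow × Ti = 0.5667 L/s × 0.81 s × 1000 mL/L = 459.03 mL.
R = (PIP − Pplat)/V̇ = (26.0 − 20.5) / 0.5667 = 5.5/0.5667 = 9.705 cmH2O·s/L.
C = Vt/(Pplat − PEEP) = 459.03 / (20.5 − 8) = 459.03/12.5 = 36.722 mL/cmH2O.
τ = R × C = 9.705 × 0.03672 L/cmH2O = 0.3564 s.
t = −τ·ln(1 − 0.86) = −0.3564·ln(0.14) = 0.7007 s.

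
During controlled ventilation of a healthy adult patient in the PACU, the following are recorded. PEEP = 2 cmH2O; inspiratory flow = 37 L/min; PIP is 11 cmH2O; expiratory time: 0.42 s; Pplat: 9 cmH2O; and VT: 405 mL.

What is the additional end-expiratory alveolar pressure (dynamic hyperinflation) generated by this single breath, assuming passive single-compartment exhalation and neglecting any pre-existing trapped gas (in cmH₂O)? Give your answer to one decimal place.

Flow: 37 L/min ÷ 60 = 0.6167 L/s.
R = (PIP − Pplat)/V̇ = (11 − 9) / 0.6167 = 2.0/0.6167 = 3.243 cmH2O·s/L.
C = Vt/(Pplat − PEEP) = 405.0 / (9 − 2) = 405.0/7.0 = 57.857 mL/cmH2O.
τ = R × C = 3.243 × 0.05786 L/cmH2O = 0.1876 s.
Fraction remaining = e^(−Te/τ) = e^(−0.42/0.1876) = 0.1066; trapped volume = 405.0 × 0.1066 = 43.173 mL.
Additional alveolar pressure from trapping ≈ V_trapped / C = 43.173 / 57.857 = 0.7462 cmH2O.

0.7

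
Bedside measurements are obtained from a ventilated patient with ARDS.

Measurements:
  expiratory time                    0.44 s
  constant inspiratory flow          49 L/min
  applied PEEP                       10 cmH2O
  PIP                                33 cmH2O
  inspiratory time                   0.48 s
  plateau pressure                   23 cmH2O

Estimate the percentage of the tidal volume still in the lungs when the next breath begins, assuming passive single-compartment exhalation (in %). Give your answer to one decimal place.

Flow: 49 L/min ÷ 60 = 0.8167 L/s.
Vt = flow × Ti = 0.8167 L/s × 0.48 s × 1000 mL/L = 392.02 mL.
R = (PIP − Pplat)/V̇ = (33 − 23) / 0.8167 = 10.0/0.8167 = 12.244 cmH2O·s/L.
C = Vt/(Pplat − PEEP) = 392.02 / (23 − 10) = 392.02/13.0 = 30.155 mL/cmH2O.
τ = R × C = 12.244 × 0.03016 L/cmH2O = 0.3693 s.
Fraction remaining at end-expiration = e^(−Te/τ) = e^(−0.44/0.3693) = 0.3038 → 30.38%.

30.4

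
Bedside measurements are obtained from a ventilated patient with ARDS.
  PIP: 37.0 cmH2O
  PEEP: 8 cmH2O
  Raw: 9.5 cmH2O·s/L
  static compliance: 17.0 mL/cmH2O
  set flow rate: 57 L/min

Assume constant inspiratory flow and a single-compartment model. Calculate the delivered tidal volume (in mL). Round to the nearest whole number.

Flow: 57 L/min ÷ 60 = 0.95 L/s.
Equation of motion (constant flow): PIP = Vt/C + R·V̇ + PEEP.
Vt/C = PIP − R·V̇ − PEEP = 37.0 − 9.025 − 8 = 19.975 cmH2O.
Vt = C × 19.975 = 17.0 × 19.975 = 339.58 mL.

340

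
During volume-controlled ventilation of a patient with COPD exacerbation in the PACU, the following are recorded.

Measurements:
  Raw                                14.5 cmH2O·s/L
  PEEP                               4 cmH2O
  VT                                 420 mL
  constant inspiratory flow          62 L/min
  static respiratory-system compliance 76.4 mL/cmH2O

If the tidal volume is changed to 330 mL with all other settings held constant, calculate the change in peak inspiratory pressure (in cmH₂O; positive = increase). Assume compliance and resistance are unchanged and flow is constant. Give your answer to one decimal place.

PIP = Vt/C + R·V̇ + PEEP (constant-flow equation of motion).
Only the elastic term changes: ΔPIP = ΔVt / C = (330 − 420) / 76.4 = -1.178 cmH2O.

-1.2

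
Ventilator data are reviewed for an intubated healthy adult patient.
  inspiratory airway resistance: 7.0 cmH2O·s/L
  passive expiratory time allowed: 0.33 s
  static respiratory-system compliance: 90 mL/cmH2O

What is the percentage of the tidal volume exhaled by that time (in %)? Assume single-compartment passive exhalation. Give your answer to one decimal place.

40.8

τ = R × C = 7.0 × 90 mL/cmH2O = 7.0 × 0.090 L/cmH2O = 0.63 s.
Passive exhalation: V(t)/V₀ = e^(−t/τ) = e^(−0.33/0.63) = 0.5923.
Fraction exhaled = 1 − 0.5923 = 0.4077 → 40.77%.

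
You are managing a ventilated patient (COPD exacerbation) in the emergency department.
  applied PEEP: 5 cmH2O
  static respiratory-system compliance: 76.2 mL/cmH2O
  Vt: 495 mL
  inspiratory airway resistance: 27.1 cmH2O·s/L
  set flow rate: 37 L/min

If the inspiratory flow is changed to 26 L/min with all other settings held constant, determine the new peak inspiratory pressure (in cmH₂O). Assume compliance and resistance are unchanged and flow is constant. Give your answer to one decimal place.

Flow: 37 L/min ÷ 60 = 0.6167 L/s.
New flow: 26 L/min ÷ 60 = 0.4333 L/s.
PIP = Vt/C + R·V̇ + PEEP (constant-flow equation of motion).
Only the resistive term changes: ΔPIP = R × ΔV̇ = 27.1 × (0.4333 − 0.6167) = 27.1 × -0.1834 = -4.97 cmH2O.
Original PIP = 495/76.2 + 27.1×0.6167 + 5 = 28.209 cmH2O; new PIP = 28.209 + (-4.97) = 23.239 cmH2O.

23.2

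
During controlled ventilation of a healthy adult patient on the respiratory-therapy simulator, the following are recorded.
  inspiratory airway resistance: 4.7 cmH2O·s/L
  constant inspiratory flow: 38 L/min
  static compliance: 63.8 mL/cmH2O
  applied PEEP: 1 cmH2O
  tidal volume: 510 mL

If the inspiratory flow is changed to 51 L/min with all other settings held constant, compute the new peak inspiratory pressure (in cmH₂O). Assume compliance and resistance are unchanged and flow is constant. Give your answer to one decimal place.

13.0

Flow: 38 L/min ÷ 60 = 0.6333 L/s.
New flow: 51 L/min ÷ 60 = 0.85 L/s.
PIP = Vt/C + R·V̇ + PEEP (constant-flow equation of motion).
Only the resistive term changes: ΔPIP = R × ΔV̇ = 4.7 × (0.85 − 0.6333) = 4.7 × 0.2167 = 1.018 cmH2O.
Original PIP = 510/63.8 + 4.7×0.6333 + 1 = 11.97 cmH2O; new PIP = 11.97 + (1.018) = 12.988 cmH2O.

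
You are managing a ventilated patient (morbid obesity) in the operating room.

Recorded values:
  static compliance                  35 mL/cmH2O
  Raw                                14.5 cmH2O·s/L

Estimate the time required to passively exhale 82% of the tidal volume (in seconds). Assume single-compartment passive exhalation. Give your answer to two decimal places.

0.87

τ = R × C = 14.5 × 35 mL/cmH2O = 14.5 × 0.035 L/cmH2O = 0.5075 s.
Exhaled fraction f = 1 − e^(−t/τ) → t = −τ·ln(1 − f) = −0.5075·ln(0.18) = 0.8703 s.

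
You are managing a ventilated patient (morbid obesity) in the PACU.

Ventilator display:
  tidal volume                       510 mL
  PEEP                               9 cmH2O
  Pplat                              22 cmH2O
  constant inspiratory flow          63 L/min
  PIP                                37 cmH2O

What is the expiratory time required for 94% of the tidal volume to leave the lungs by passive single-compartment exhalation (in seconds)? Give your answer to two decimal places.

1.58

Flow: 63 L/min ÷ 60 = 1.05 L/s.
R = (PIP − Pplat)/V̇ = (37 − 22) / 1.05 = 15.0/1.05 = 14.286 cmH2O·s/L.
C = Vt/(Pplat − PEEP) = 510.0 / (22 − 9) = 510.0/13.0 = 39.231 mL/cmH2O.
τ = R × C = 14.286 × 0.03923 L/cmH2O = 0.5604 s.
t = −τ·ln(1 − 0.94) = −0.5604·ln(0.06) = 1.577 s.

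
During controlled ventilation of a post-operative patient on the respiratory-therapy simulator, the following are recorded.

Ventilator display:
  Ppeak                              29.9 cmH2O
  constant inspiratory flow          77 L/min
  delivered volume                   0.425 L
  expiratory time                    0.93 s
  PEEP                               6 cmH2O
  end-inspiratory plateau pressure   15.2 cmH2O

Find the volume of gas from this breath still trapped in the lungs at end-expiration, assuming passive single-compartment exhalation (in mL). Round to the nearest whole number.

Flow: 77 L/min ÷ 60 = 1.2833 L/s.
R = (PIP − Pplat)/V̇ = (29.9 − 15.2) / 1.2833 = 14.7/1.2833 = 11.455 cmH2O·s/L.
C = Vt/(Pplat − PEEP) = 425.0 / (15.2 − 6) = 425.0/9.2 = 46.196 mL/cmH2O.
τ = R × C = 11.455 × 0.0462 L/cmH2O = 0.5292 s.
Fraction remaining = e^(−Te/τ) = e^(−0.93/0.5292) = 0.1725.
Trapped volume = 425.0 × 0.1725 = 73.313 mL.

73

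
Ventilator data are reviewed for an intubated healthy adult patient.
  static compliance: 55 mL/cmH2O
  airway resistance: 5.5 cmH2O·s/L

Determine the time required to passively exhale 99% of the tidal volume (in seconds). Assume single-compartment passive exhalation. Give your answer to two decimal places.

τ = R × C = 5.5 × 55 mL/cmH2O = 5.5 × 0.055 L/cmH2O = 0.3025 s.
Exhaled fraction f = 1 − e^(−t/τ) → t = −τ·ln(1 − f) = −0.3025·ln(0.01) = 1.393 s.

1.39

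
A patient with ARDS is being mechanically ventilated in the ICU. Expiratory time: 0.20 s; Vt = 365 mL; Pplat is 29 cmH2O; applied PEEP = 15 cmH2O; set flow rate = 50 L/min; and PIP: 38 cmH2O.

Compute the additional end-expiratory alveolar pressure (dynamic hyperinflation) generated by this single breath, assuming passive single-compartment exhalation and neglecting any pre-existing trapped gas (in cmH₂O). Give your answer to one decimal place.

6.9

Flow: 50 L/min ÷ 60 = 0.8333 L/s.
R = (PIP − Pplat)/V̇ = (38 − 29) / 0.8333 = 9.0/0.8333 = 10.8 cmH2O·s/L.
C = Vt/(Pplat − PEEP) = 365.0 / (29 − 15) = 365.0/14.0 = 26.071 mL/cmH2O.
τ = R × C = 10.8 × 0.02607 L/cmH2O = 0.2816 s.
Fraction remaining = e^(−Te/τ) = e^(−0.20/0.2816) = 0.4915; trapped volume = 365.0 × 0.4915 = 179.4 mL.
Additional alveolar pressure from trapping ≈ V_trapped / C = 179.4 / 26.071 = 6.881 cmH2O.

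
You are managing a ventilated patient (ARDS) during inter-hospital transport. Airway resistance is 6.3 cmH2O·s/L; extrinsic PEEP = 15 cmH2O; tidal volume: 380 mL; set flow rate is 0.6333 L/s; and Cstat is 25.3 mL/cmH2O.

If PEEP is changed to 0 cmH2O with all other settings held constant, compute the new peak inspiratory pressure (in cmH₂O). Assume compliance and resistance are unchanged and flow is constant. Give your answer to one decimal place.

PIP = Vt/C + R·V̇ + PEEP (constant-flow equation of motion).
Only the baseline term changes: ΔPIP = ΔPEEP = 0 − 15 = -15.0 cmH2O.
Original PIP = 380/25.3 + 6.3×0.6333 + 15 = 34.01 cmH2O; new PIP = 34.01 + (-15.0) = 19.01 cmH2O.

19.0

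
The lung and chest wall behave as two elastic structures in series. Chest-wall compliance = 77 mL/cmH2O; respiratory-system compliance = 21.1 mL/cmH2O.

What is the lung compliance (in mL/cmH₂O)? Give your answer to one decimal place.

29.1

1/CL = 1/Crs − 1/Ccw.
1/CL = 1/21.1 − 1/77 = 0.03441.
CL = 29.061 mL/cmH2O.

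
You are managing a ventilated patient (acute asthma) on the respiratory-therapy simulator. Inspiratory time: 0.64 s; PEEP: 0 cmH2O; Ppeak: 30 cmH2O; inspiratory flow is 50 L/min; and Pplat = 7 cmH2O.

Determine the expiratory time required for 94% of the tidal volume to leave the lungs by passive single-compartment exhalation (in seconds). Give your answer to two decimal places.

Flow: 50 L/min ÷ 60 = 0.8333 L/s.
Vt = flow × Ti = 0.8333 L/s × 0.64 s × 1000 mL/L = 533.31 mL.
R = (PIP − Pplat)/V̇ = (30 − 7) / 0.8333 = 23.0/0.8333 = 27.601 cmH2O·s/L.
C = Vt/(Pplat − PEEP) = 533.31 / (7 − 0) = 533.31/7.0 = 76.187 mL/cmH2O.
τ = R × C = 27.601 × 0.07619 L/cmH2O = 2.103 s.
t = −τ·ln(1 − 0.94) = −2.103·ln(0.06) = 5.917 s.

5.92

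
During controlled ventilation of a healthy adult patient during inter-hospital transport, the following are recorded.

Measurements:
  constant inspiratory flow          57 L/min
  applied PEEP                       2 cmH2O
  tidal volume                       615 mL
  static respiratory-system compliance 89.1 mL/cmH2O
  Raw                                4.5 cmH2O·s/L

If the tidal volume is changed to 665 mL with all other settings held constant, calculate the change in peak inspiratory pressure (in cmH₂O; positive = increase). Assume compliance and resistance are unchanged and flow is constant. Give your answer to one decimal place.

0.6

PIP = Vt/C + R·V̇ + PEEP (constant-flow equation of motion).
Only the elastic term changes: ΔPIP = ΔVt / C = (665 − 615) / 89.1 = 0.5612 cmH2O.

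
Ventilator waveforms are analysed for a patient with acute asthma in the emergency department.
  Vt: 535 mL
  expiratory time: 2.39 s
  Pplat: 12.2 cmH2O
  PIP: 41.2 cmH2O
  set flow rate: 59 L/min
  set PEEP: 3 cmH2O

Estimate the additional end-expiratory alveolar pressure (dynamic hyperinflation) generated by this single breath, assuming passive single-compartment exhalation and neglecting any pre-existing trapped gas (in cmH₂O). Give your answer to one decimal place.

2.3

Flow: 59 L/min ÷ 60 = 0.9833 L/s.
R = (PIP − Pplat)/V̇ = (41.2 − 12.2) / 0.9833 = 29.0/0.9833 = 29.493 cmH2O·s/L.
C = Vt/(Pplat − PEEP) = 535.0 / (12.2 − 3) = 535.0/9.2 = 58.152 mL/cmH2O.
τ = R × C = 29.493 × 0.05815 L/cmH2O = 1.715 s.
Fraction remaining = e^(−Te/τ) = e^(−2.39/1.715) = 0.2482; trapped volume = 535.0 × 0.2482 = 132.79 mL.
Additional alveolar pressure from trapping ≈ V_trapped / C = 132.79 / 58.152 = 2.283 cmH2O.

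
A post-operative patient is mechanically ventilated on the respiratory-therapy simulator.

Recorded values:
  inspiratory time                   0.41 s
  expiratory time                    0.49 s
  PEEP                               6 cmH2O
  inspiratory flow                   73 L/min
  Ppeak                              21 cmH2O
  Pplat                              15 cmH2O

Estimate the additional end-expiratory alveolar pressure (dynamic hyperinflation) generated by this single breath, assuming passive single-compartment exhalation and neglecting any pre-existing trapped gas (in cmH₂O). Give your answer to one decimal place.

1.5

Flow: 73 L/min ÷ 60 = 1.2167 L/s.
Vt = flow × Ti = 1.2167 L/s × 0.41 s × 1000 mL/L = 498.85 mL.
R = (PIP − Pplat)/V̇ = (21 − 15) / 1.2167 = 6.0/1.2167 = 4.931 cmH2O·s/L.
C = Vt/(Pplat − PEEP) = 498.85 / (15 − 6) = 498.85/9.0 = 55.428 mL/cmH2O.
τ = R × C = 4.931 × 0.05543 L/cmH2O = 0.2733 s.
Fraction remaining = e^(−Te/τ) = e^(−0.49/0.2733) = 0.1665; trapped volume = 498.85 × 0.1665 = 83.059 mL.
Additional alveolar pressure from trapping ≈ V_trapped / C = 83.059 / 55.428 = 1.499 cmH2O.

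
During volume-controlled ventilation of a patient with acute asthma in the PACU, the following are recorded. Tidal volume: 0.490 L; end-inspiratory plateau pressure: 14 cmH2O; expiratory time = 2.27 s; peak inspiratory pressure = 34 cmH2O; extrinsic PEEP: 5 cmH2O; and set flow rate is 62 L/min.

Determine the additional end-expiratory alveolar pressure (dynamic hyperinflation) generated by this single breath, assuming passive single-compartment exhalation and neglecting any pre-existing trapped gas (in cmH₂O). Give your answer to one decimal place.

1.0

Flow: 62 L/min ÷ 60 = 1.0333 L/s.
R = (PIP − Pplat)/V̇ = (34 − 14) / 1.0333 = 20.0/1.0333 = 19.355 cmH2O·s/L.
C = Vt/(Pplat − PEEP) = 490.0 / (14 − 5) = 490.0/9.0 = 54.444 mL/cmH2O.
τ = R × C = 19.355 × 0.05444 L/cmH2O = 1.054 s.
Fraction remaining = e^(−Te/τ) = e^(−2.27/1.054) = 0.1161; trapped volume = 490.0 × 0.1161 = 56.889 mL.
Additional alveolar pressure from trapping ≈ V_trapped / C = 56.889 / 54.444 = 1.045 cmH2O.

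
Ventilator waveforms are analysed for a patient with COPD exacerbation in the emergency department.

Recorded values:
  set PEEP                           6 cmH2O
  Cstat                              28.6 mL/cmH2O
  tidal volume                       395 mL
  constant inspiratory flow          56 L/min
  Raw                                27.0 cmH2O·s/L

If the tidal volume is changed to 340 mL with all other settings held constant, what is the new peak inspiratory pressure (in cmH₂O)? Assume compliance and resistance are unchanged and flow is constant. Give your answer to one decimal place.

Flow: 56 L/min ÷ 60 = 0.9333 L/s.
PIP = Vt/C + R·V̇ + PEEP (constant-flow equation of motion).
Only the elastic term changes: ΔPIP = ΔVt / C = (340 − 395) / 28.6 = -1.923 cmH2O.
Original PIP = 395/28.6 + 27.0×0.9333 + 6 = 45.01 cmH2O; new PIP = 45.01 + (-1.923) = 43.087 cmH2O.

43.1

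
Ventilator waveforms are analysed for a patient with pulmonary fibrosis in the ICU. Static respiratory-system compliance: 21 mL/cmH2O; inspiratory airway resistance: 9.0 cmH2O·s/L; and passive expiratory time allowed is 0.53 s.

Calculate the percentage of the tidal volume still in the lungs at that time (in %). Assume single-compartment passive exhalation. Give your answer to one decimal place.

6.1

τ = R × C = 9.0 × 21 mL/cmH2O = 9.0 × 0.021 L/cmH2O = 0.189 s.
Passive exhalation: V(t)/V₀ = e^(−t/τ) = e^(−0.53/0.189) = 0.06055.
Fraction remaining = 0.06055 → 6.055%.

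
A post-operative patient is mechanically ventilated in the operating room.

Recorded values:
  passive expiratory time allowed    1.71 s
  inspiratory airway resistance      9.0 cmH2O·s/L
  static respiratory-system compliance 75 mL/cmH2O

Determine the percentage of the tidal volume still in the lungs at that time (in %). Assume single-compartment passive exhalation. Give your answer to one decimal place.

τ = R × C = 9.0 × 75 mL/cmH2O = 9.0 × 0.075 L/cmH2O = 0.675 s.
Passive exhalation: V(t)/V₀ = e^(−t/τ) = e^(−1.71/0.675) = 0.07939.
Fraction remaining = 0.07939 → 7.939%.

7.9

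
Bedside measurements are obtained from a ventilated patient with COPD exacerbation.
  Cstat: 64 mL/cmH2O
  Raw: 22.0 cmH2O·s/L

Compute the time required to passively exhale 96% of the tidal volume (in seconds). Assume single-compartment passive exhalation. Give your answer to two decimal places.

4.53

τ = R × C = 22.0 × 64 mL/cmH2O = 22.0 × 0.064 L/cmH2O = 1.408 s.
Exhaled fraction f = 1 − e^(−t/τ) → t = −τ·ln(1 − f) = −1.408·ln(0.04) = 4.532 s.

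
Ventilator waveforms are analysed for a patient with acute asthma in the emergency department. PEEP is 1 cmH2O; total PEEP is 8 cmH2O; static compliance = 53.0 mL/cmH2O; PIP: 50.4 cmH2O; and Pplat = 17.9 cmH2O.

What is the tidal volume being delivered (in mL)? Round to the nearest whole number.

525

End-expiratory occlusion gives total PEEP = 8 cmH2O (intrinsic PEEP = 8 − 1 = 7). Use total PEEP for the elastic gradient.
Vt = Cstat × (Pplat − PEEPtotal) = 53.0 × (17.9 − 8) = 53.0 × 9.9 = 524.7 mL.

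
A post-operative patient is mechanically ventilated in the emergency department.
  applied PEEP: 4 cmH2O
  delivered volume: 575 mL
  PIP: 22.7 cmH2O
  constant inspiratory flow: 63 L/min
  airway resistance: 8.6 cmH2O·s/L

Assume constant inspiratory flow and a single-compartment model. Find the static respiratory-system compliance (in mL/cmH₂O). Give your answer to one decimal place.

59.5

Flow: 63 L/min ÷ 60 = 1.05 L/s.
Equation of motion (constant flow): PIP = Vt/C + R·V̇ + PEEP.
Vt/C = PIP − R·V̇ − PEEP = 22.7 − 8.6×1.05 − 4 = 22.7 − 9.03 − 4 = 9.67 cmH2O.
C = Vt / 9.67 = 575 / 9.67 = 59.462 mL/cmH2O.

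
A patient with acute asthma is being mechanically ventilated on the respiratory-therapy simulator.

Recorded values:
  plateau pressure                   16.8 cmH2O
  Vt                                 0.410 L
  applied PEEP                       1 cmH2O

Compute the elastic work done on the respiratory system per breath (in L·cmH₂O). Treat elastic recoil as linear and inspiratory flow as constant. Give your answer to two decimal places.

Elastic work ≈ ½ × (Pplat − PEEP) × Vt = 0.5 × (16.8 − 1) × 0.410 L = 0.5 × 15.8 × 0.410 = 3.239 L·cmH2O.

3.24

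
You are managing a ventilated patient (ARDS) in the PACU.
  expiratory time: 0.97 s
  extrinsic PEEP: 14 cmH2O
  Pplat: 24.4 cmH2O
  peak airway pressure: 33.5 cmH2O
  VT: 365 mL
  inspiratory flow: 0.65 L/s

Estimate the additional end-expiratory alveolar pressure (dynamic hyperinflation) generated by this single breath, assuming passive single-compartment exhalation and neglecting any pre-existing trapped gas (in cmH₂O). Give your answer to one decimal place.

1.4

R = (PIP − Pplat)/V̇ = (33.5 − 24.4) / 0.65 = 9.1/0.65 = 14.0 cmH2O·s/L.
C = Vt/(Pplat − PEEP) = 365.0 / (24.4 − 14) = 365.0/10.4 = 35.096 mL/cmH2O.
τ = R × C = 14.0 × 0.0351 L/cmH2O = 0.4914 s.
Fraction remaining = e^(−Te/τ) = e^(−0.97/0.4914) = 0.1389; trapped volume = 365.0 × 0.1389 = 50.699 mL.
Additional alveolar pressure from trapping ≈ V_trapped / C = 50.699 / 35.096 = 1.445 cmH2O.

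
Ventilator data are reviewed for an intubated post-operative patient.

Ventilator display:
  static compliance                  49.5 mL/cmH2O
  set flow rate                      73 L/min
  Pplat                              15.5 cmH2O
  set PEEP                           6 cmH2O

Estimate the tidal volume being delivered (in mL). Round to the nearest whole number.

Vt = Cstat × (Pplat − PEEP) = 49.5 × (15.5 − 6) = 49.5 × 9.5 = 470.25 mL.

470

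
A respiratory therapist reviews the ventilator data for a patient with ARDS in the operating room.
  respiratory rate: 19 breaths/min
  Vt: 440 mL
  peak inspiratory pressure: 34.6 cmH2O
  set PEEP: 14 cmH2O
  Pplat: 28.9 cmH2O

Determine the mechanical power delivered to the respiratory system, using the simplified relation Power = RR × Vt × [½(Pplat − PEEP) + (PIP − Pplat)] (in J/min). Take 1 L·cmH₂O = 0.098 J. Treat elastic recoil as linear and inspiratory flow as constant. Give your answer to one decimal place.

Per-breath work = Vt × [½(Pplat−PEEP) + (PIP−Pplat)] = 0.440 × [0.5×14.9 + 5.7] = 0.440 × 13.15 = 5.786 L·cmH2O.
Power = 19 × 5.786 = 109.93 L·cmH2O/min.
× 0.098 J/(L·cmH2O) → 10.773 J/min.

10.8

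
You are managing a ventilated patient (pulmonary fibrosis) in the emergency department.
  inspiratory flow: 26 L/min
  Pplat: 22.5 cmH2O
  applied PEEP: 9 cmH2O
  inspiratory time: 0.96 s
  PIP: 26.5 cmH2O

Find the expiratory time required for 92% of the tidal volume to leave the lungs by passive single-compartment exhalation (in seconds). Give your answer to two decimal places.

0.72

Flow: 26 L/min ÷ 60 = 0.4333 L/s.
Vt = flow × Ti = 0.4333 L/s × 0.96 s × 1000 mL/L = 415.97 mL.
R = (PIP − Pplat)/V̇ = (26.5 − 22.5) / 0.4333 = 4.0/0.4333 = 9.231 cmH2O·s/L.
C = Vt/(Pplat − PEEP) = 415.97 / (22.5 − 9) = 415.97/13.5 = 30.813 mL/cmH2O.
τ = R × C = 9.231 × 0.03081 L/cmH2O = 0.2844 s.
t = −τ·ln(1 − 0.92) = −0.2844·ln(0.08) = 0.7183 s.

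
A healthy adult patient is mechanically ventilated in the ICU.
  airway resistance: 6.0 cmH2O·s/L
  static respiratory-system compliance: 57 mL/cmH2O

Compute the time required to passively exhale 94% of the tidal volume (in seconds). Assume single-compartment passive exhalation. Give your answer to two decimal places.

0.96

τ = R × C = 6.0 × 57 mL/cmH2O = 6.0 × 0.057 L/cmH2O = 0.342 s.
Exhaled fraction f = 1 − e^(−t/τ) → t = −τ·ln(1 − f) = −0.342·ln(0.06) = 0.9622 s.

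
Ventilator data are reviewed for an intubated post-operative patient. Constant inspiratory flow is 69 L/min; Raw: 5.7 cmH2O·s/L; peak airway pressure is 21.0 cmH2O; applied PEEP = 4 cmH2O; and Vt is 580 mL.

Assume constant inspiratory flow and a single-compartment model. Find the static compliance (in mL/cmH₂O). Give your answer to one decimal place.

Flow: 69 L/min ÷ 60 = 1.15 L/s.
Equation of motion (constant flow): PIP = Vt/C + R·V̇ + PEEP.
Vt/C = PIP − R·V̇ − PEEP = 21.0 − 5.7×1.15 − 4 = 21.0 − 6.555 − 4 = 10.445 cmH2O.
C = Vt / 10.445 = 580 / 10.445 = 55.529 mL/cmH2O.

55.5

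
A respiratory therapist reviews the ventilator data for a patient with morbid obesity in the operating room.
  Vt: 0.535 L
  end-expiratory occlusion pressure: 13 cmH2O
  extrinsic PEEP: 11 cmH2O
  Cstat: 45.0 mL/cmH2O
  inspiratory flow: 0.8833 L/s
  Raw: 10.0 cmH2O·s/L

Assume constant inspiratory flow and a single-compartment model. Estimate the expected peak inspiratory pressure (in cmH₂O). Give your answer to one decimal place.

33.7

Total PEEP = 13 cmH2O (set 11 + intrinsic 2); this is the baseline alveolar pressure.
Equation of motion (constant flow): PIP = Vt/C + R·V̇ + PEEP.
PIP = 535/45.0 + 10.0×0.8833 + 13 = 11.889 + 8.833 + 13 = 33.722 cmH2O.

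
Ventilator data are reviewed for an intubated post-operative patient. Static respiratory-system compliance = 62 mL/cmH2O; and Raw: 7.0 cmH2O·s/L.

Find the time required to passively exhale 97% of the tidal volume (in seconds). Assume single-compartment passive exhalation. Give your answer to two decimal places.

1.52

τ = R × C = 7.0 × 62 mL/cmH2O = 7.0 × 0.062 L/cmH2O = 0.434 s.
Exhaled fraction f = 1 − e^(−t/τ) → t = −τ·ln(1 − f) = −0.434·ln(0.03) = 1.522 s.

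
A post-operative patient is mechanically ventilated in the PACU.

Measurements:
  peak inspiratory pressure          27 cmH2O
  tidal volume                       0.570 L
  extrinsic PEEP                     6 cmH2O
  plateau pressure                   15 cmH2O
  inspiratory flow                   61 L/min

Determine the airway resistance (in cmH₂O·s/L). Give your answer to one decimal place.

11.8

Flow: 61 L/min ÷ 60 = 1.0167 L/s.
Raw = (PIP − Pplat) / flow = (27 − 15) / 1.0167 = 12.0 / 1.0167 = 11.803 cmH2O·s/L.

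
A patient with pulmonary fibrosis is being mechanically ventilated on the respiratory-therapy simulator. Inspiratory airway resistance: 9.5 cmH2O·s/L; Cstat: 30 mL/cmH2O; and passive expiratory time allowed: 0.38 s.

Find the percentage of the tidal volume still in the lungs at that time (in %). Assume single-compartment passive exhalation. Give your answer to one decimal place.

τ = R × C = 9.5 × 30 mL/cmH2O = 9.5 × 0.030 L/cmH2O = 0.285 s.
Passive exhalation: V(t)/V₀ = e^(−t/τ) = e^(−0.38/0.285) = 0.2636.
Fraction remaining = 0.2636 → 26.36%.

26.4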